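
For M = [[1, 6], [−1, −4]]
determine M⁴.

[[−29, −90], [15, 46]]

tr M = −3 and det M = 2, so the characteristic polynomial is λ² − (−3)λ + (2) with roots −2 and −1.
Eigenvectors give P = [[2, −3], [−1, 1]] with P⁻¹ = [[−1, −3], [−1, −2]], and M = P·diag(−2, −1)·P⁻¹.
Then M⁴ = P·diag(16, 1)·P⁻¹ = [[32, −3], [−16, 1]] · [[−1, −3], [−1, −2]] = [[−29, −90], [15, 46]].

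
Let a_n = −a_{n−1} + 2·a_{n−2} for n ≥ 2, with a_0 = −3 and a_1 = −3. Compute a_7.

With companion matrix C = [[−1, 2], [1, 0]], [a_n, a_{n−1}]ᵀ = C·[a_{n−1}, a_{n−2}]ᵀ, so [a_7, a_6]ᵀ = C⁶·[a_1, a_0]ᵀ.
C⁶ = [[43, −42], [−21, 22]], giving [a_7, a_6]ᵀ = [[−3], [−3]].

−3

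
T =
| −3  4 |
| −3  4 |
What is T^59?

T² = T (a projection; rank 1, trace 1), so T^59 = T.

[[−3, 4], [−3, 4]]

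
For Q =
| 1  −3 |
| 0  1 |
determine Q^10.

Q = I + N where N = [[0, −3], [0, 0]] is strictly upper-triangular, so N^2 = 0.
(I + N)^10 = I + 10·N = [[1, −30], [0, 1]].

[[1, −30], [0, 1]]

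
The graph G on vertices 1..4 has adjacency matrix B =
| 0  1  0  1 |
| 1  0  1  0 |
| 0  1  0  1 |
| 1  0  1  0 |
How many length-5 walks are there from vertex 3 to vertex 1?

The number of length-5 walks from vertex 3 to vertex 1 is entry (3,1) of B^5, where B is the adjacency matrix.
B^2 = [[2, 0, 2, 0], [0, 2, 0, 2], [2, 0, 2, 0], [0, 2, 0, 2]]
B^3 = [[0, 4, 0, 4], [4, 0, 4, 0], [0, 4, 0, 4], [4, 0, 4, 0]]
B^4 = [[8, 0, 8, 0], [0, 8, 0, 8], [8, 0, 8, 0], [0, 8, 0, 8]]
B^5 = [[0, 16, 0, 16], [16, 0, 16, 0], [0, 16, 0, 16], [16, 0, 16, 0]]

0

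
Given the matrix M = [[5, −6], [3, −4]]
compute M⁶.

tr M = 1 and det M = −2, so the characteristic polynomial is λ² − (1)λ + (−2) with roots 2 and −1.
Eigenvectors give P = [[−2, −1], [−1, −1]] with P⁻¹ = [[−1, 1], [1, −2]], and M = P·diag(2, −1)·P⁻¹.
Then M⁶ = P·diag(64, 1)·P⁻¹ = [[−128, −1], [−64, −1]] · [[−1, 1], [1, −2]] = [[127, −126], [63, −62]].

[[127, −126], [63, −62]]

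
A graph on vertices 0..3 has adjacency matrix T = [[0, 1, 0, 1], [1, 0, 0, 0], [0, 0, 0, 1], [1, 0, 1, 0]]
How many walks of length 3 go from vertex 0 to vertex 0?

The number of length-3 walks from vertex 0 to vertex 0 is entry (0,0) of T³, where T is the adjacency matrix.
T² = [[2, 0, 1, 0], [0, 1, 0, 1], [1, 0, 1, 0], [0, 1, 0, 2]]
T³ = [[0, 2, 0, 3], [2, 0, 1, 0], [0, 1, 0, 2], [3, 0, 2, 0]]

0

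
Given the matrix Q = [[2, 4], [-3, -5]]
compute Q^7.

[[380, 508], [-381, -509]]

tr Q = -3 and det Q = 2, so the characteristic polynomial is λ² − (-3)λ + (2) with roots -1 and -2.
Eigenvectors give P = [[4, -1], [-3, 1]] with P⁻¹ = [[1, 1], [3, 4]], and Q = P·diag(-1, -2)·P⁻¹.
Then Q^7 = P·diag(-1, -128)·P⁻¹ = [[-4, 128], [3, -128]] · [[1, 1], [3, 4]] = [[380, 508], [-381, -509]].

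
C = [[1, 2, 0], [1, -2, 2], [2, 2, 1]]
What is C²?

[[3, -2, 4], [3, 10, -2], [6, 2, 5]]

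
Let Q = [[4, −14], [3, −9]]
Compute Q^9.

[[114514, −268394], [57513, −134709]]

tr Q = −5 and det Q = 6, so the characteristic polynomial is λ² − (−5)λ + (6) with roots −3 and −2.
Eigenvectors give P = [[2, 7], [1, 3]] with P⁻¹ = [[−3, 7], [1, −2]], and Q = P·diag(−3, −2)·P⁻¹.
Then Q^9 = P·diag(−19683, −512)·P⁻¹ = [[−39366, −3584], [−19683, −1536]] · [[−3, 7], [1, −2]] = [[114514, −268394], [57513, −134709]].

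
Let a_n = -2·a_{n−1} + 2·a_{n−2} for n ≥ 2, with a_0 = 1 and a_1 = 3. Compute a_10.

-15168

With companion matrix M = [[-2, 2], [1, 0]], [a_n, a_{n−1}]ᵀ = M·[a_{n−1}, a_{n−2}]ᵀ, so [a_10, a_9]ᵀ = M⁹·[a_1, a_0]ᵀ.
M⁹ = [[-6688, 4896], [2448, -1792]], giving [a_10, a_9]ᵀ = [[-15168], [5552]].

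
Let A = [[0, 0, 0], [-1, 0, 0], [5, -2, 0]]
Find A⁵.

[[0, 0, 0], [0, 0, 0], [0, 0, 0]]

A is strictly triangular, hence nilpotent: A³ = 0, so A⁵ = 0.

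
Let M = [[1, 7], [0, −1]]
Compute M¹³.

[[1, 7], [0, −1]]

M² = I (check: tr M = 0 and det M = −1), so M¹³ = M since 13 is odd.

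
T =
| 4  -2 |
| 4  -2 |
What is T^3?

[[16, -8], [16, -8]]

T^2 = [[8, -4], [8, -4]]
T^3 = [[16, -8], [16, -8]]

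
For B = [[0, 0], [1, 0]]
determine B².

B is strictly triangular, hence nilpotent: B² = 0, so B² = 0.

[[0, 0], [0, 0]]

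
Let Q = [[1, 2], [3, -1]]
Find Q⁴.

Q² = [[7, 0], [0, 7]]
Q³ = [[7, 14], [21, -7]]
Q⁴ = [[49, 0], [0, 49]]

[[49, 0], [0, 49]]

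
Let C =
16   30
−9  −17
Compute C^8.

[[−1274, −2550], [765, 1531]]

tr C = −1 and det C = −2, so the characteristic polynomial is λ² − (−1)λ + (−2) with roots 1 and −2.
Eigenvectors give P = [[−2, −5], [1, 3]] with P⁻¹ = [[−3, −5], [1, 2]], and C = P·diag(1, −2)·P⁻¹.
Then C^8 = P·diag(1, 256)·P⁻¹ = [[−2, −1280], [1, 768]] · [[−3, −5], [1, 2]] = [[−1274, −2550], [765, 1531]].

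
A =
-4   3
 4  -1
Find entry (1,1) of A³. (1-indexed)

A² = [[28, -15], [-20, 13]]
A³ = [[-172, 99], [132, -73]]

-172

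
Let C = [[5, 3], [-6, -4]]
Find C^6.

tr C = 1 and det C = -2, so the characteristic polynomial is λ² − (1)λ + (-2) with roots 2 and -1.
Eigenvectors give P = [[-1, 1], [1, -2]] with P⁻¹ = [[-2, -1], [-1, -1]], and C = P·diag(2, -1)·P⁻¹.
Then C^6 = P·diag(64, 1)·P⁻¹ = [[-64, 1], [64, -2]] · [[-2, -1], [-1, -1]] = [[127, 63], [-126, -62]].

[[127, 63], [-126, -62]]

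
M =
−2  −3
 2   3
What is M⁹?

M² = M (a projection; rank 1, trace 1), so M⁹ = M.

[[−2, −3], [2, 3]]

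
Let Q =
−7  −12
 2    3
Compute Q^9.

[[−59047, −118092], [19682, 39363]]

tr Q = −4 and det Q = 3, so the characteristic polynomial is λ² − (−4)λ + (3) with roots −3 and −1.
Eigenvectors give P = [[−3, −2], [1, 1]] with P⁻¹ = [[−1, −2], [1, 3]], and Q = P·diag(−3, −1)·P⁻¹.
Then Q^9 = P·diag(−19683, −1)·P⁻¹ = [[59049, 2], [−19683, −1]] · [[−1, −2], [1, 3]] = [[−59047, −118092], [19682, 39363]].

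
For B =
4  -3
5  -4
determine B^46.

B² = I (check: tr B = 0 and det B = -1), so B^46 = I since 46 is even.

[[1, 0], [0, 1]]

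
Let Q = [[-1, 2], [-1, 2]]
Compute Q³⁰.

Q² = Q (a projection; rank 1, trace 1), so Q³⁰ = Q.

[[-1, 2], [-1, 2]]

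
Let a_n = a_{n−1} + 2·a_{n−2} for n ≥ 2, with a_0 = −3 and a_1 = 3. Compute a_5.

With companion matrix T = [[1, 2], [1, 0]], [a_n, a_{n−1}]ᵀ = T·[a_{n−1}, a_{n−2}]ᵀ, so [a_5, a_4]ᵀ = T^4·[a_1, a_0]ᵀ.
T^4 = [[11, 10], [5, 6]], giving [a_5, a_4]ᵀ = [[3], [−3]].

3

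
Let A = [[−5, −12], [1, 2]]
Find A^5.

tr A = −3 and det A = 2, so the characteristic polynomial is λ² − (−3)λ + (2) with roots −2 and −1.
Eigenvectors give P = [[4, −3], [−1, 1]] with P⁻¹ = [[1, 3], [1, 4]], and A = P·diag(−2, −1)·P⁻¹.
Then A^5 = P·diag(−32, −1)·P⁻¹ = [[−128, 3], [32, −1]] · [[1, 3], [1, 4]] = [[−125, −372], [31, 92]].

[[−125, −372], [31, 92]]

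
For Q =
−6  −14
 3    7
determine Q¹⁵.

[[−6, −14], [3, 7]]

Q² = Q (a projection; rank 1, trace 1), so Q¹⁵ = Q.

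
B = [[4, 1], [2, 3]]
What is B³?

[[86, 39], [78, 47]]

B² = [[18, 7], [14, 11]]
B³ = [[86, 39], [78, 47]]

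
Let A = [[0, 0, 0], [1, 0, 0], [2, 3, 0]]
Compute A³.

[[0, 0, 0], [0, 0, 0], [0, 0, 0]]

A is strictly triangular, hence nilpotent: A³ = 0, so A³ = 0.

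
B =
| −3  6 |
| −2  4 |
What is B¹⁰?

[[−3, 6], [−2, 4]]

B² = B (a projection; rank 1, trace 1), so B¹⁰ = B.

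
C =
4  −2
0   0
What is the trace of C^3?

C^2 = [[16, −8], [0, 0]]
C^3 = [[64, −32], [0, 0]]

64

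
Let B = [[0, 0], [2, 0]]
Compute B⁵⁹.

B is strictly triangular, hence nilpotent: B² = 0, so B⁵⁹ = 0.

[[0, 0], [0, 0]]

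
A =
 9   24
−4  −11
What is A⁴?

[[−159, −480], [80, 241]]

tr A = −2 and det A = −3, so the characteristic polynomial is λ² − (−2)λ + (−3) with roots 1 and −3.
Eigenvectors give P = [[−3, −2], [1, 1]] with P⁻¹ = [[−1, −2], [1, 3]], and A = P·diag(1, −3)·P⁻¹.
Then A⁴ = P·diag(1, 81)·P⁻¹ = [[−3, −162], [1, 81]] · [[−1, −2], [1, 3]] = [[−159, −480], [80, 241]].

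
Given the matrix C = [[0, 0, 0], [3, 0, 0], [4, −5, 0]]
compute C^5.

C is strictly triangular, hence nilpotent: C^3 = 0, so C^5 = 0.

[[0, 0, 0], [0, 0, 0], [0, 0, 0]]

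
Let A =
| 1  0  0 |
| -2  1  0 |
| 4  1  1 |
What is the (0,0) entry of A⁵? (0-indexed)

1

A = I + N where N = [[0, 0, 0], [-2, 0, 0], [4, 1, 0]] is strictly lower-triangular, so N³ = 0.
(I + N)⁵ = I + 5·N + 10·N² = [[1, 0, 0], [-10, 1, 0], [0, 5, 1]].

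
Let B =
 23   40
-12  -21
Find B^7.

tr B = 2 and det B = -3, so the characteristic polynomial is λ² − (2)λ + (-3) with roots -1 and 3.
Eigenvectors give P = [[-5, 2], [3, -1]] with P⁻¹ = [[1, 2], [3, 5]], and B = P·diag(-1, 3)·P⁻¹.
Then B^7 = P·diag(-1, 2187)·P⁻¹ = [[5, 4374], [-3, -2187]] · [[1, 2], [3, 5]] = [[13127, 21880], [-6564, -10941]].

[[13127, 21880], [-6564, -10941]]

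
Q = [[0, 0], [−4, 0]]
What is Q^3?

[[0, 0], [0, 0]]

Q is strictly triangular, hence nilpotent: Q^2 = 0, so Q^3 = 0.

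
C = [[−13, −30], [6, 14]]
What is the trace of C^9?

tr C = 1 and det C = −2, so the characteristic polynomial is λ² − (1)λ + (−2) with roots 2 and −1.
Eigenvectors give P = [[−2, 5], [1, −2]] with P⁻¹ = [[2, 5], [1, 2]], and C = P·diag(2, −1)·P⁻¹.
Then C^9 = P·diag(512, −1)·P⁻¹ = [[−1024, −5], [512, 2]] · [[2, 5], [1, 2]] = [[−2053, −5130], [1026, 2564]].

511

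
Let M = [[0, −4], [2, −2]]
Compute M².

[[−8, 8], [−4, −4]]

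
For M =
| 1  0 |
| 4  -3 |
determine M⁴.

[[1, 0], [-80, 81]]

tr M = -2 and det M = -3, so the characteristic polynomial is λ² − (-2)λ + (-3) with roots -3 and 1.
Eigenvectors give P = [[0, 1], [1, 1]] with P⁻¹ = [[-1, 1], [1, 0]], and M = P·diag(-3, 1)·P⁻¹.
Then M⁴ = P·diag(81, 1)·P⁻¹ = [[0, 1], [81, 1]] · [[-1, 1], [1, 0]] = [[1, 0], [-80, 81]].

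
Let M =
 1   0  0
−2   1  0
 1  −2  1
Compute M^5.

[[1, 0, 0], [−10, 1, 0], [45, −10, 1]]

M = I + N where N = [[0, 0, 0], [−2, 0, 0], [1, −2, 0]] is strictly lower-triangular, so N^3 = 0.
(I + N)^5 = I + 5·N + 10·N^2 = [[1, 0, 0], [−10, 1, 0], [45, −10, 1]].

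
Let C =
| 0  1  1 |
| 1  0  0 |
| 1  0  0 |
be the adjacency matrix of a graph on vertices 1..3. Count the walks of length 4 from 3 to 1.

0

The number of length-4 walks from vertex 3 to vertex 1 is entry (3,1) of C⁴, where C is the adjacency matrix.
C² = [[2, 0, 0], [0, 1, 1], [0, 1, 1]]
C³ = [[0, 2, 2], [2, 0, 0], [2, 0, 0]]
C⁴ = [[4, 0, 0], [0, 2, 2], [0, 2, 2]]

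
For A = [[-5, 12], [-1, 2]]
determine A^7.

tr A = -3 and det A = 2, so the characteristic polynomial is λ² − (-3)λ + (2) with roots -2 and -1.
Eigenvectors give P = [[-4, -3], [-1, -1]] with P⁻¹ = [[-1, 3], [1, -4]], and A = P·diag(-2, -1)·P⁻¹.
Then A^7 = P·diag(-128, -1)·P⁻¹ = [[512, 3], [128, 1]] · [[-1, 3], [1, -4]] = [[-509, 1524], [-127, 380]].

[[-509, 1524], [-127, 380]]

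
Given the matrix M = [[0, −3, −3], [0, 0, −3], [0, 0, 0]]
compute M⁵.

[[0, 0, 0], [0, 0, 0], [0, 0, 0]]

M is strictly triangular, hence nilpotent: M³ = 0, so M⁵ = 0.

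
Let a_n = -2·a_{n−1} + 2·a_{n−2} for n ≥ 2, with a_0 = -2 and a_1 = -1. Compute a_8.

With companion matrix T = [[-2, 2], [1, 0]], [a_n, a_{n−1}]ᵀ = T·[a_{n−1}, a_{n−2}]ᵀ, so [a_8, a_7]ᵀ = T⁷·[a_1, a_0]ᵀ.
T⁷ = [[-896, 656], [328, -240]], giving [a_8, a_7]ᵀ = [[-416], [152]].

-416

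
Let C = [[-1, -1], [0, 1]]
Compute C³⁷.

C² = I (check: tr C = 0 and det C = -1), so C³⁷ = C since 37 is odd.

[[-1, -1], [0, 1]]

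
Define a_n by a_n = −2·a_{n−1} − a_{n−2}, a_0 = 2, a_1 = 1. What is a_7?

19

With companion matrix B = [[−2, −1], [1, 0]], [a_n, a_{n−1}]ᵀ = B·[a_{n−1}, a_{n−2}]ᵀ, so [a_7, a_6]ᵀ = B⁶·[a_1, a_0]ᵀ.
B⁶ = [[7, 6], [−6, −5]], giving [a_7, a_6]ᵀ = [[19], [−16]].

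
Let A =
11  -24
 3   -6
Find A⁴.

tr A = 5 and det A = 6, so the characteristic polynomial is λ² − (5)λ + (6) with roots 2 and 3.
Eigenvectors give P = [[8, -3], [3, -1]] with P⁻¹ = [[-1, 3], [-3, 8]], and A = P·diag(2, 3)·P⁻¹.
Then A⁴ = P·diag(16, 81)·P⁻¹ = [[128, -243], [48, -81]] · [[-1, 3], [-3, 8]] = [[601, -1560], [195, -504]].

[[601, -1560], [195, -504]]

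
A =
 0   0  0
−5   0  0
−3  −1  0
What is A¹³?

[[0, 0, 0], [0, 0, 0], [0, 0, 0]]

A is strictly triangular, hence nilpotent: A³ = 0, so A¹³ = 0.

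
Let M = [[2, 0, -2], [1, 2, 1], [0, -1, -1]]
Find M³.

[[10, 6, -4], [11, 7, -4], [-3, -2, 1]]

M² = [[4, 2, -2], [4, 3, -1], [-1, -1, 0]]
M³ = [[10, 6, -4], [11, 7, -4], [-3, -2, 1]]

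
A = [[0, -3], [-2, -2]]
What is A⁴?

[[60, 96], [64, 124]]

A² = [[6, 6], [4, 10]]
A³ = [[-12, -30], [-20, -32]]
A⁴ = [[60, 96], [64, 124]]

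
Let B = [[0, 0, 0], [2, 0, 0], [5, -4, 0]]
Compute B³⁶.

B is strictly triangular, hence nilpotent: B³ = 0, so B³⁶ = 0.

[[0, 0, 0], [0, 0, 0], [0, 0, 0]]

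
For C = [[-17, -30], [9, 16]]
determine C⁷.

tr C = -1 and det C = -2, so the characteristic polynomial is λ² − (-1)λ + (-2) with roots 1 and -2.
Eigenvectors give P = [[-5, -2], [3, 1]] with P⁻¹ = [[1, 2], [-3, -5]], and C = P·diag(1, -2)·P⁻¹.
Then C⁷ = P·diag(1, -128)·P⁻¹ = [[-5, 256], [3, -128]] · [[1, 2], [-3, -5]] = [[-773, -1290], [387, 646]].

[[-773, -1290], [387, 646]]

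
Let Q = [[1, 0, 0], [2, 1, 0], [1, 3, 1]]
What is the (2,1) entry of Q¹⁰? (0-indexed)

30

Q = I + N where N = [[0, 0, 0], [2, 0, 0], [1, 3, 0]] is strictly lower-triangular, so N³ = 0.
(I + N)¹⁰ = I + 10·N + 45·N² = [[1, 0, 0], [20, 1, 0], [280, 30, 1]].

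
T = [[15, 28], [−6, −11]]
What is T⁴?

[[561, 1120], [−240, −479]]

tr T = 4 and det T = 3, so the characteristic polynomial is λ² − (4)λ + (3) with roots 1 and 3.
Eigenvectors give P = [[−2, 7], [1, −3]] with P⁻¹ = [[3, 7], [1, 2]], and T = P·diag(1, 3)·P⁻¹.
Then T⁴ = P·diag(1, 81)·P⁻¹ = [[−2, 567], [1, −243]] · [[3, 7], [1, 2]] = [[561, 1120], [−240, −479]].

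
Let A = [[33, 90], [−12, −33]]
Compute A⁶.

[[729, 0], [0, 729]]

tr A = 0 and det A = −9, so the characteristic polynomial is λ² − (0)λ + (−9) with roots 3 and −3.
Eigenvectors give P = [[−3, −5], [1, 2]] with P⁻¹ = [[−2, −5], [1, 3]], and A = P·diag(3, −3)·P⁻¹.
Then A⁶ = P·diag(729, 729)·P⁻¹ = [[−2187, −3645], [729, 1458]] · [[−2, −5], [1, 3]] = [[729, 0], [0, 729]].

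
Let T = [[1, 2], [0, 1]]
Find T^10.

T = I + N where N = [[0, 2], [0, 0]] is strictly upper-triangular, so N^2 = 0.
(I + N)^10 = I + 10·N = [[1, 20], [0, 1]].

[[1, 20], [0, 1]]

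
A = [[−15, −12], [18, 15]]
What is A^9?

tr A = 0 and det A = −9, so the characteristic polynomial is λ² − (0)λ + (−9) with roots −3 and 3.
Eigenvectors give P = [[−1, −2], [1, 3]] with P⁻¹ = [[−3, −2], [1, 1]], and A = P·diag(−3, 3)·P⁻¹.
Then A^9 = P·diag(−19683, 19683)·P⁻¹ = [[19683, −39366], [−19683, 59049]] · [[−3, −2], [1, 1]] = [[−98415, −78732], [118098, 98415]].

[[−98415, −78732], [118098, 98415]]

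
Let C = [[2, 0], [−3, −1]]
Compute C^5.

tr C = 1 and det C = −2, so the characteristic polynomial is λ² − (1)λ + (−2) with roots −1 and 2.
Eigenvectors give P = [[0, −1], [1, 1]] with P⁻¹ = [[1, 1], [−1, 0]], and C = P·diag(−1, 2)·P⁻¹.
Then C^5 = P·diag(−1, 32)·P⁻¹ = [[0, −32], [−1, 32]] · [[1, 1], [−1, 0]] = [[32, 0], [−33, −1]].

[[32, 0], [−33, −1]]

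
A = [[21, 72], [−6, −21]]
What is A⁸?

[[6561, 0], [0, 6561]]

tr A = 0 and det A = −9, so the characteristic polynomial is λ² − (0)λ + (−9) with roots −3 and 3.
Eigenvectors give P = [[−3, 4], [1, −1]] with P⁻¹ = [[1, 4], [1, 3]], and A = P·diag(−3, 3)·P⁻¹.
Then A⁸ = P·diag(6561, 6561)·P⁻¹ = [[−19683, 26244], [6561, −6561]] · [[1, 4], [1, 3]] = [[6561, 0], [0, 6561]].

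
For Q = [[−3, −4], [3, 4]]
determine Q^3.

Q² = Q (a projection; rank 1, trace 1), so Q^3 = Q.

[[−3, −4], [3, 4]]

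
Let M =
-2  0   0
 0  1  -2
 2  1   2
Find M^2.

[[4, 0, 0], [-4, -1, -6], [0, 3, 2]]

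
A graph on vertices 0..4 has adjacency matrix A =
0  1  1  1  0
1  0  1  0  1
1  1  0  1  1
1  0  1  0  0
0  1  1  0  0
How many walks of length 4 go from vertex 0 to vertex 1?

14

The number of length-4 walks from vertex 0 to vertex 1 is entry (0,1) of A⁴, where A is the adjacency matrix.
A² = [[3, 1, 2, 1, 2], [1, 3, 2, 2, 1], [2, 2, 4, 1, 1], [1, 2, 1, 2, 1], [2, 1, 1, 1, 2]]
A³ = [[4, 7, 7, 5, 3], [7, 4, 7, 3, 5], [7, 7, 6, 6, 6], [5, 3, 6, 2, 3], [3, 5, 6, 3, 2]]
A⁴ = [[19, 14, 19, 11, 14], [14, 19, 19, 14, 11], [19, 19, 26, 13, 13], [11, 14, 13, 11, 9], [14, 11, 13, 9, 11]]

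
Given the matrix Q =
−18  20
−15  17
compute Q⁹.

tr Q = −1 and det Q = −6, so the characteristic polynomial is λ² − (−1)λ + (−6) with roots −3 and 2.
Eigenvectors give P = [[−4, 1], [−3, 1]] with P⁻¹ = [[−1, 1], [−3, 4]], and Q = P·diag(−3, 2)·P⁻¹.
Then Q⁹ = P·diag(−19683, 512)·P⁻¹ = [[78732, 512], [59049, 512]] · [[−1, 1], [−3, 4]] = [[−80268, 80780], [−60585, 61097]].

[[−80268, 80780], [−60585, 61097]]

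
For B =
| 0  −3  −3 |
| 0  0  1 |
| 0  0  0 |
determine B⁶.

B is strictly triangular, hence nilpotent: B³ = 0, so B⁶ = 0.

[[0, 0, 0], [0, 0, 0], [0, 0, 0]]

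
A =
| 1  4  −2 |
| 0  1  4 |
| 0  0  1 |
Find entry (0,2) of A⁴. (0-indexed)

A = I + N where N = [[0, 4, −2], [0, 0, 4], [0, 0, 0]] is strictly upper-triangular, so N³ = 0.
(I + N)⁴ = I + 4·N + 6·N² = [[1, 16, 88], [0, 1, 16], [0, 0, 1]].

88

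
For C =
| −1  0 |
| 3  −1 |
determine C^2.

[[1, 0], [−6, 1]]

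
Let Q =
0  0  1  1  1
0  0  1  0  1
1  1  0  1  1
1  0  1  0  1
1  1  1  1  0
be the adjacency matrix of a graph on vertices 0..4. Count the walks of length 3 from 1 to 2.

7

The number of length-3 walks from vertex 1 to vertex 2 is entry (1,2) of Q³, where Q is the adjacency matrix.
Q² = [[3, 2, 2, 2, 2], [2, 2, 1, 2, 1], [2, 1, 4, 2, 3], [2, 2, 2, 3, 2], [2, 1, 3, 2, 4]]
Q³ = [[6, 4, 9, 7, 9], [4, 2, 7, 4, 7], [9, 7, 8, 9, 9], [7, 4, 9, 6, 9], [9, 7, 9, 9, 8]]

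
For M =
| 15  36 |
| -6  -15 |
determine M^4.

tr M = 0 and det M = -9, so the characteristic polynomial is λ² − (0)λ + (-9) with roots -3 and 3.
Eigenvectors give P = [[-2, -3], [1, 1]] with P⁻¹ = [[1, 3], [-1, -2]], and M = P·diag(-3, 3)·P⁻¹.
Then M^4 = P·diag(81, 81)·P⁻¹ = [[-162, -243], [81, 81]] · [[1, 3], [-1, -2]] = [[81, 0], [0, 81]].

[[81, 0], [0, 81]]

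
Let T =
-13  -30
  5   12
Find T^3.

tr T = -1 and det T = -6, so the characteristic polynomial is λ² − (-1)λ + (-6) with roots 2 and -3.
Eigenvectors give P = [[-2, -3], [1, 1]] with P⁻¹ = [[1, 3], [-1, -2]], and T = P·diag(2, -3)·P⁻¹.
Then T^3 = P·diag(8, -27)·P⁻¹ = [[-16, 81], [8, -27]] · [[1, 3], [-1, -2]] = [[-97, -210], [35, 78]].

[[-97, -210], [35, 78]]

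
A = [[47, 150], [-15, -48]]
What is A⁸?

tr A = -1 and det A = -6, so the characteristic polynomial is λ² − (-1)λ + (-6) with roots -3 and 2.
Eigenvectors give P = [[3, -10], [-1, 3]] with P⁻¹ = [[-3, -10], [-1, -3]], and A = P·diag(-3, 2)·P⁻¹.
Then A⁸ = P·diag(6561, 256)·P⁻¹ = [[19683, -2560], [-6561, 768]] · [[-3, -10], [-1, -3]] = [[-56489, -189150], [18915, 63306]].

[[-56489, -189150], [18915, 63306]]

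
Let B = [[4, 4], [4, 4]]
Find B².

[[32, 32], [32, 32]]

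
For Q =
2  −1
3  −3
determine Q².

[[1, 1], [−3, 6]]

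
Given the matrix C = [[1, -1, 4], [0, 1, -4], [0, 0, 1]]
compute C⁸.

C = I + N where N = [[0, -1, 4], [0, 0, -4], [0, 0, 0]] is strictly upper-triangular, so N³ = 0.
(I + N)⁸ = I + 8·N + 28·N² = [[1, -8, 144], [0, 1, -32], [0, 0, 1]].

[[1, -8, 144], [0, 1, -32], [0, 0, 1]]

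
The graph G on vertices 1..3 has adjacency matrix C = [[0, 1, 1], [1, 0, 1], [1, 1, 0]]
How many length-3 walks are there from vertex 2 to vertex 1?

3

The number of length-3 walks from vertex 2 to vertex 1 is entry (2,1) of C³, where C is the adjacency matrix.
C² = [[2, 1, 1], [1, 2, 1], [1, 1, 2]]
C³ = [[2, 3, 3], [3, 2, 3], [3, 3, 2]]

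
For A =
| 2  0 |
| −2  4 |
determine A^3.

A^2 = [[4, 0], [−12, 16]]
A^3 = [[8, 0], [−56, 64]]

[[8, 0], [−56, 64]]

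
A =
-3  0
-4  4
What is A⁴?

[[81, 0], [-100, 256]]

A² = [[9, 0], [-4, 16]]
A³ = [[-27, 0], [-52, 64]]
A⁴ = [[81, 0], [-100, 256]]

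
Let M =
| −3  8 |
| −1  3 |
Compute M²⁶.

[[1, 0], [0, 1]]

M² = I (check: tr M = 0 and det M = −1), so M²⁶ = I since 26 is even.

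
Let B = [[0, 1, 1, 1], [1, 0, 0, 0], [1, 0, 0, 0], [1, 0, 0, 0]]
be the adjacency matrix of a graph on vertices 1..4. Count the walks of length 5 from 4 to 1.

9

The number of length-5 walks from vertex 4 to vertex 1 is entry (4,1) of B⁵, where B is the adjacency matrix.
B² = [[3, 0, 0, 0], [0, 1, 1, 1], [0, 1, 1, 1], [0, 1, 1, 1]]
B³ = [[0, 3, 3, 3], [3, 0, 0, 0], [3, 0, 0, 0], [3, 0, 0, 0]]
B⁴ = [[9, 0, 0, 0], [0, 3, 3, 3], [0, 3, 3, 3], [0, 3, 3, 3]]
B⁵ = [[0, 9, 9, 9], [9, 0, 0, 0], [9, 0, 0, 0], [9, 0, 0, 0]]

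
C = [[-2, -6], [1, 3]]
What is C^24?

[[-2, -6], [1, 3]]

C² = C (a projection; rank 1, trace 1), so C^24 = C.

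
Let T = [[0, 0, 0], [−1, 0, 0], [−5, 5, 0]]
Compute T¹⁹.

T is strictly triangular, hence nilpotent: T³ = 0, so T¹⁹ = 0.

[[0, 0, 0], [0, 0, 0], [0, 0, 0]]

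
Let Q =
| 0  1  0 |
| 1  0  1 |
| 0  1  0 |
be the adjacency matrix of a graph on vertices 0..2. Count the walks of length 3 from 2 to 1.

The number of length-3 walks from vertex 2 to vertex 1 is entry (2,1) of Q³, where Q is the adjacency matrix.
Q² = [[1, 0, 1], [0, 2, 0], [1, 0, 1]]
Q³ = [[0, 2, 0], [2, 0, 2], [0, 2, 0]]

2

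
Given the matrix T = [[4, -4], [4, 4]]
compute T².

[[0, -32], [32, 0]]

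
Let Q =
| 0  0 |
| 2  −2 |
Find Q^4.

Q^2 = [[0, 0], [−4, 4]]
Q^3 = [[0, 0], [8, −8]]
Q^4 = [[0, 0], [−16, 16]]

[[0, 0], [−16, 16]]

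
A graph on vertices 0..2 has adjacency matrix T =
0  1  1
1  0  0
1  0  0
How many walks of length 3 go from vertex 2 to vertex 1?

0

The number of length-3 walks from vertex 2 to vertex 1 is entry (2,1) of T³, where T is the adjacency matrix.
T² = [[2, 0, 0], [0, 1, 1], [0, 1, 1]]
T³ = [[0, 2, 2], [2, 0, 0], [2, 0, 0]]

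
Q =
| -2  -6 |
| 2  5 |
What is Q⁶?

tr Q = 3 and det Q = 2, so the characteristic polynomial is λ² − (3)λ + (2) with roots 1 and 2.
Eigenvectors give P = [[-2, -3], [1, 2]] with P⁻¹ = [[-2, -3], [1, 2]], and Q = P·diag(1, 2)·P⁻¹.
Then Q⁶ = P·diag(1, 64)·P⁻¹ = [[-2, -192], [1, 128]] · [[-2, -3], [1, 2]] = [[-188, -378], [126, 253]].

[[-188, -378], [126, 253]]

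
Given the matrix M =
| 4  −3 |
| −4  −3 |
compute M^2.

[[28, −3], [−4, 21]]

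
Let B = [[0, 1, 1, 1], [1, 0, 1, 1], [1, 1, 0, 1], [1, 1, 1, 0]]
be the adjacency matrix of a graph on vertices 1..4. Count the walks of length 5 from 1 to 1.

60

The number of length-5 walks from vertex 1 to vertex 1 is entry (1,1) of B⁵, where B is the adjacency matrix.
B² = [[3, 2, 2, 2], [2, 3, 2, 2], [2, 2, 3, 2], [2, 2, 2, 3]]
B³ = [[6, 7, 7, 7], [7, 6, 7, 7], [7, 7, 6, 7], [7, 7, 7, 6]]
B⁴ = [[21, 20, 20, 20], [20, 21, 20, 20], [20, 20, 21, 20], [20, 20, 20, 21]]
B⁵ = [[60, 61, 61, 61], [61, 60, 61, 61], [61, 61, 60, 61], [61, 61, 61, 60]]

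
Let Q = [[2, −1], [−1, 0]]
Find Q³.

[[12, −5], [−5, 2]]

Q² = [[5, −2], [−2, 1]]
Q³ = [[12, −5], [−5, 2]]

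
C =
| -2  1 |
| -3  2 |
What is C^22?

C² = I (check: tr C = 0 and det C = -1), so C^22 = I since 22 is even.

[[1, 0], [0, 1]]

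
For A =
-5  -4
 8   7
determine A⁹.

tr A = 2 and det A = -3, so the characteristic polynomial is λ² − (2)λ + (-3) with roots 3 and -1.
Eigenvectors give P = [[-1, -1], [2, 1]] with P⁻¹ = [[1, 1], [-2, -1]], and A = P·diag(3, -1)·P⁻¹.
Then A⁹ = P·diag(19683, -1)·P⁻¹ = [[-19683, 1], [39366, -1]] · [[1, 1], [-2, -1]] = [[-19685, -19684], [39368, 39367]].

[[-19685, -19684], [39368, 39367]]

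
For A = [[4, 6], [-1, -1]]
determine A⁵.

[[94, 186], [-31, -61]]

tr A = 3 and det A = 2, so the characteristic polynomial is λ² − (3)λ + (2) with roots 2 and 1.
Eigenvectors give P = [[3, -2], [-1, 1]] with P⁻¹ = [[1, 2], [1, 3]], and A = P·diag(2, 1)·P⁻¹.
Then A⁵ = P·diag(32, 1)·P⁻¹ = [[96, -2], [-32, 1]] · [[1, 2], [1, 3]] = [[94, 186], [-31, -61]].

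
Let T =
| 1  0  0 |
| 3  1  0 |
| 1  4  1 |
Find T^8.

T = I + N where N = [[0, 0, 0], [3, 0, 0], [1, 4, 0]] is strictly lower-triangular, so N^3 = 0.
(I + N)^8 = I + 8·N + 28·N^2 = [[1, 0, 0], [24, 1, 0], [344, 32, 1]].

[[1, 0, 0], [24, 1, 0], [344, 32, 1]]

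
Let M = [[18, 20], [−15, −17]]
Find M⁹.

tr M = 1 and det M = −6, so the characteristic polynomial is λ² − (1)λ + (−6) with roots 3 and −2.
Eigenvectors give P = [[4, −1], [−3, 1]] with P⁻¹ = [[1, 1], [3, 4]], and M = P·diag(3, −2)·P⁻¹.
Then M⁹ = P·diag(19683, −512)·P⁻¹ = [[78732, 512], [−59049, −512]] · [[1, 1], [3, 4]] = [[80268, 80780], [−60585, −61097]].

[[80268, 80780], [−60585, −61097]]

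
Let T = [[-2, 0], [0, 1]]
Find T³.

T² = [[4, 0], [0, 1]]
T³ = [[-8, 0], [0, 1]]

[[-8, 0], [0, 1]]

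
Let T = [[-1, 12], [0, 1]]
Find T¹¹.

T² = I (check: tr T = 0 and det T = -1), so T¹¹ = T since 11 is odd.

[[-1, 12], [0, 1]]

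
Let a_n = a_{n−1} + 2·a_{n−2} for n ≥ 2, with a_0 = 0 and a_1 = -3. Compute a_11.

With companion matrix M = [[1, 2], [1, 0]], [a_n, a_{n−1}]ᵀ = M·[a_{n−1}, a_{n−2}]ᵀ, so [a_11, a_10]ᵀ = M¹⁰·[a_1, a_0]ᵀ.
M¹⁰ = [[683, 682], [341, 342]], giving [a_11, a_10]ᵀ = [[-2049], [-1023]].

-2049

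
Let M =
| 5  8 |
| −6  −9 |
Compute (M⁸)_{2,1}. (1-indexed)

tr M = −4 and det M = 3, so the characteristic polynomial is λ² − (−4)λ + (3) with roots −3 and −1.
Eigenvectors give P = [[−1, 4], [1, −3]] with P⁻¹ = [[3, 4], [1, 1]], and M = P·diag(−3, −1)·P⁻¹.
Then M⁸ = P·diag(6561, 1)·P⁻¹ = [[−6561, 4], [6561, −3]] · [[3, 4], [1, 1]] = [[−19679, −26240], [19680, 26241]].

19680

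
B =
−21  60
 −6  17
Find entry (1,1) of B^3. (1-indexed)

tr B = −4 and det B = 3, so the characteristic polynomial is λ² − (−4)λ + (3) with roots −3 and −1.
Eigenvectors give P = [[10, 3], [3, 1]] with P⁻¹ = [[1, −3], [−3, 10]], and B = P·diag(−3, −1)·P⁻¹.
Then B^3 = P·diag(−27, −1)·P⁻¹ = [[−270, −3], [−81, −1]] · [[1, −3], [−3, 10]] = [[−261, 780], [−78, 233]].

−261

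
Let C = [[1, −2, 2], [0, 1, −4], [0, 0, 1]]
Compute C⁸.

C = I + N where N = [[0, −2, 2], [0, 0, −4], [0, 0, 0]] is strictly upper-triangular, so N³ = 0.
(I + N)⁸ = I + 8·N + 28·N² = [[1, −16, 240], [0, 1, −32], [0, 0, 1]].

[[1, −16, 240], [0, 1, −32], [0, 0, 1]]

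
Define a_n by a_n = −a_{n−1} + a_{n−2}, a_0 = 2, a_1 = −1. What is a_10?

123

With companion matrix T = [[−1, 1], [1, 0]], [a_n, a_{n−1}]ᵀ = T·[a_{n−1}, a_{n−2}]ᵀ, so [a_10, a_9]ᵀ = T^9·[a_1, a_0]ᵀ.
T^9 = [[−55, 34], [34, −21]], giving [a_10, a_9]ᵀ = [[123], [−76]].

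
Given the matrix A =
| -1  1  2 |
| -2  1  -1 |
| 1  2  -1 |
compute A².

[[1, 4, -5], [-1, -3, -4], [-6, 1, 1]]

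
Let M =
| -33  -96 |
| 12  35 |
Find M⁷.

[[-17505, -52512], [6564, 19691]]

tr M = 2 and det M = -3, so the characteristic polynomial is λ² − (2)λ + (-3) with roots -1 and 3.
Eigenvectors give P = [[-3, -8], [1, 3]] with P⁻¹ = [[-3, -8], [1, 3]], and M = P·diag(-1, 3)·P⁻¹.
Then M⁷ = P·diag(-1, 2187)·P⁻¹ = [[3, -17496], [-1, 6561]] · [[-3, -8], [1, 3]] = [[-17505, -52512], [6564, 19691]].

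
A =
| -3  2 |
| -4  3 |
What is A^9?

[[-3, 2], [-4, 3]]

A² = I (check: tr A = 0 and det A = -1), so A^9 = A since 9 is odd.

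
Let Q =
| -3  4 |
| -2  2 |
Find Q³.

[[5, -4], [2, 0]]

Q² = [[1, -4], [2, -4]]
Q³ = [[5, -4], [2, 0]]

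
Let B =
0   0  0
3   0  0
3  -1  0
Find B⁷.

[[0, 0, 0], [0, 0, 0], [0, 0, 0]]

B is strictly triangular, hence nilpotent: B³ = 0, so B⁷ = 0.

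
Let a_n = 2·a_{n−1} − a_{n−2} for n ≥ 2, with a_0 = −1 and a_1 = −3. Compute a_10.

−21

With companion matrix A = [[2, −1], [1, 0]], [a_n, a_{n−1}]ᵀ = A·[a_{n−1}, a_{n−2}]ᵀ, so [a_10, a_9]ᵀ = A⁹·[a_1, a_0]ᵀ.
A⁹ = [[10, −9], [9, −8]], giving [a_10, a_9]ᵀ = [[−21], [−19]].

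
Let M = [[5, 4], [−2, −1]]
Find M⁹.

[[39365, 39364], [−19682, −19681]]

tr M = 4 and det M = 3, so the characteristic polynomial is λ² − (4)λ + (3) with roots 3 and 1.
Eigenvectors give P = [[−2, −1], [1, 1]] with P⁻¹ = [[−1, −1], [1, 2]], and M = P·diag(3, 1)·P⁻¹.
Then M⁹ = P·diag(19683, 1)·P⁻¹ = [[−39366, −1], [19683, 1]] · [[−1, −1], [1, 2]] = [[39365, 39364], [−19682, −19681]].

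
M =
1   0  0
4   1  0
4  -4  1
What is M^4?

[[1, 0, 0], [16, 1, 0], [-80, -16, 1]]

M = I + N where N = [[0, 0, 0], [4, 0, 0], [4, -4, 0]] is strictly lower-triangular, so N^3 = 0.
(I + N)^4 = I + 4·N + 6·N^2 = [[1, 0, 0], [16, 1, 0], [-80, -16, 1]].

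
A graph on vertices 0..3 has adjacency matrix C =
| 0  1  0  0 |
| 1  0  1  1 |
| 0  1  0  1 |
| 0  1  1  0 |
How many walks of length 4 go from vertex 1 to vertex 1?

The number of length-4 walks from vertex 1 to vertex 1 is entry (1,1) of C⁴, where C is the adjacency matrix.
C² = [[1, 0, 1, 1], [0, 3, 1, 1], [1, 1, 2, 1], [1, 1, 1, 2]]
C³ = [[0, 3, 1, 1], [3, 2, 4, 4], [1, 4, 2, 3], [1, 4, 3, 2]]
C⁴ = [[3, 2, 4, 4], [2, 11, 6, 6], [4, 6, 7, 6], [4, 6, 6, 7]]

11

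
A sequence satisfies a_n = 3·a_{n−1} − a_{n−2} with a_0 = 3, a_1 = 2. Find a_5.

With companion matrix M = [[3, −1], [1, 0]], [a_n, a_{n−1}]ᵀ = M·[a_{n−1}, a_{n−2}]ᵀ, so [a_5, a_4]ᵀ = M⁴·[a_1, a_0]ᵀ.
M⁴ = [[55, −21], [21, −8]], giving [a_5, a_4]ᵀ = [[47], [18]].

47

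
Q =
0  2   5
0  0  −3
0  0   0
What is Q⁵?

Q is strictly triangular, hence nilpotent: Q³ = 0, so Q⁵ = 0.

[[0, 0, 0], [0, 0, 0], [0, 0, 0]]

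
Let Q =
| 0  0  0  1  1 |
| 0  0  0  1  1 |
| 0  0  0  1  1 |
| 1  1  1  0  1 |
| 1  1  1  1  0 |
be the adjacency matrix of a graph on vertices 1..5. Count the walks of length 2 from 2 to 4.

The number of length-2 walks from vertex 2 to vertex 4 is entry (2,4) of Q², where Q is the adjacency matrix.
Q² = [[2, 2, 2, 1, 1], [2, 2, 2, 1, 1], [2, 2, 2, 1, 1], [1, 1, 1, 4, 3], [1, 1, 1, 3, 4]]

1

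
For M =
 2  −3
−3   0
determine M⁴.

[[205, −132], [−132, 117]]

M² = [[13, −6], [−6, 9]]
M³ = [[44, −39], [−39, 18]]
M⁴ = [[205, −132], [−132, 117]]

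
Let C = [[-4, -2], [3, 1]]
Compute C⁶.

[[190, 126], [-189, -125]]

tr C = -3 and det C = 2, so the characteristic polynomial is λ² − (-3)λ + (2) with roots -1 and -2.
Eigenvectors give P = [[-2, -1], [3, 1]] with P⁻¹ = [[1, 1], [-3, -2]], and C = P·diag(-1, -2)·P⁻¹.
Then C⁶ = P·diag(1, 64)·P⁻¹ = [[-2, -64], [3, 64]] · [[1, 1], [-3, -2]] = [[190, 126], [-189, -125]].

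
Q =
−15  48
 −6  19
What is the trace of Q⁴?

82

tr Q = 4 and det Q = 3, so the characteristic polynomial is λ² − (4)λ + (3) with roots 1 and 3.
Eigenvectors give P = [[−3, −8], [−1, −3]] with P⁻¹ = [[−3, 8], [1, −3]], and Q = P·diag(1, 3)·P⁻¹.
Then Q⁴ = P·diag(1, 81)·P⁻¹ = [[−3, −648], [−1, −243]] · [[−3, 8], [1, −3]] = [[−639, 1920], [−240, 721]].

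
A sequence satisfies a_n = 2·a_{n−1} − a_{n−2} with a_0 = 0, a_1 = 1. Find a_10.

With companion matrix M = [[2, −1], [1, 0]], [a_n, a_{n−1}]ᵀ = M·[a_{n−1}, a_{n−2}]ᵀ, so [a_10, a_9]ᵀ = M⁹·[a_1, a_0]ᵀ.
M⁹ = [[10, −9], [9, −8]], giving [a_10, a_9]ᵀ = [[10], [9]].

10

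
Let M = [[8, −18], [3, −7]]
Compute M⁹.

tr M = 1 and det M = −2, so the characteristic polynomial is λ² − (1)λ + (−2) with roots −1 and 2.
Eigenvectors give P = [[−2, 3], [−1, 1]] with P⁻¹ = [[1, −3], [1, −2]], and M = P·diag(−1, 2)·P⁻¹.
Then M⁹ = P·diag(−1, 512)·P⁻¹ = [[2, 1536], [1, 512]] · [[1, −3], [1, −2]] = [[1538, −3078], [513, −1027]].

[[1538, −3078], [513, −1027]]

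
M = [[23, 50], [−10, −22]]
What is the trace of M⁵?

tr M = 1 and det M = −6, so the characteristic polynomial is λ² − (1)λ + (−6) with roots −2 and 3.
Eigenvectors give P = [[−2, 5], [1, −2]] with P⁻¹ = [[2, 5], [1, 2]], and M = P·diag(−2, 3)·P⁻¹.
Then M⁵ = P·diag(−32, 243)·P⁻¹ = [[64, 1215], [−32, −486]] · [[2, 5], [1, 2]] = [[1343, 2750], [−550, −1132]].

211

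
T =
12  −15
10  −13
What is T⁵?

[[582, −825], [550, −793]]

tr T = −1 and det T = −6, so the characteristic polynomial is λ² − (−1)λ + (−6) with roots 2 and −3.
Eigenvectors give P = [[3, 1], [2, 1]] with P⁻¹ = [[1, −1], [−2, 3]], and T = P·diag(2, −3)·P⁻¹.
Then T⁵ = P·diag(32, −243)·P⁻¹ = [[96, −243], [64, −243]] · [[1, −1], [−2, 3]] = [[582, −825], [550, −793]].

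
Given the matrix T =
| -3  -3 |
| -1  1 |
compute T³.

T² = [[12, 6], [2, 4]]
T³ = [[-42, -30], [-10, -2]]

[[-42, -30], [-10, -2]]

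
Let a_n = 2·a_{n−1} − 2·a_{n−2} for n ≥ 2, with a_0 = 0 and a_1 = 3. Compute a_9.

With companion matrix A = [[2, −2], [1, 0]], [a_n, a_{n−1}]ᵀ = A·[a_{n−1}, a_{n−2}]ᵀ, so [a_9, a_8]ᵀ = A^8·[a_1, a_0]ᵀ.
A^8 = [[16, 0], [0, 16]], giving [a_9, a_8]ᵀ = [[48], [0]].

48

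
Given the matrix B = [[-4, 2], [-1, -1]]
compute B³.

[[-46, 38], [-19, 11]]

tr B = -5 and det B = 6, so the characteristic polynomial is λ² − (-5)λ + (6) with roots -2 and -3.
Eigenvectors give P = [[1, 2], [1, 1]] with P⁻¹ = [[-1, 2], [1, -1]], and B = P·diag(-2, -3)·P⁻¹.
Then B³ = P·diag(-8, -27)·P⁻¹ = [[-8, -54], [-8, -27]] · [[-1, 2], [1, -1]] = [[-46, 38], [-19, 11]].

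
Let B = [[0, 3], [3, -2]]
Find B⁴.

[[117, -132], [-132, 205]]

B² = [[9, -6], [-6, 13]]
B³ = [[-18, 39], [39, -44]]
B⁴ = [[117, -132], [-132, 205]]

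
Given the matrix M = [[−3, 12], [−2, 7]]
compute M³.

tr M = 4 and det M = 3, so the characteristic polynomial is λ² − (4)λ + (3) with roots 1 and 3.
Eigenvectors give P = [[3, 2], [1, 1]] with P⁻¹ = [[1, −2], [−1, 3]], and M = P·diag(1, 3)·P⁻¹.
Then M³ = P·diag(1, 27)·P⁻¹ = [[3, 54], [1, 27]] · [[1, −2], [−1, 3]] = [[−51, 156], [−26, 79]].

[[−51, 156], [−26, 79]]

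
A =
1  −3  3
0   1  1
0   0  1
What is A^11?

[[1, −33, −132], [0, 1, 11], [0, 0, 1]]

A = I + N where N = [[0, −3, 3], [0, 0, 1], [0, 0, 0]] is strictly upper-triangular, so N^3 = 0.
(I + N)^11 = I + 11·N + 55·N^2 = [[1, −33, −132], [0, 1, 11], [0, 0, 1]].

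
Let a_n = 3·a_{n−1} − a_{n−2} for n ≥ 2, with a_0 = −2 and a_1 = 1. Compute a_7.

665

With companion matrix B = [[3, −1], [1, 0]], [a_n, a_{n−1}]ᵀ = B·[a_{n−1}, a_{n−2}]ᵀ, so [a_7, a_6]ᵀ = B^6·[a_1, a_0]ᵀ.
B^6 = [[377, −144], [144, −55]], giving [a_7, a_6]ᵀ = [[665], [254]].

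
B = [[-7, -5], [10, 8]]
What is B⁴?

tr B = 1 and det B = -6, so the characteristic polynomial is λ² − (1)λ + (-6) with roots 3 and -2.
Eigenvectors give P = [[-1, -1], [2, 1]] with P⁻¹ = [[1, 1], [-2, -1]], and B = P·diag(3, -2)·P⁻¹.
Then B⁴ = P·diag(81, 16)·P⁻¹ = [[-81, -16], [162, 16]] · [[1, 1], [-2, -1]] = [[-49, -65], [130, 146]].

[[-49, -65], [130, 146]]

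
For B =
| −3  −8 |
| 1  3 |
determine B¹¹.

[[−3, −8], [1, 3]]

B² = I (check: tr B = 0 and det B = −1), so B¹¹ = B since 11 is odd.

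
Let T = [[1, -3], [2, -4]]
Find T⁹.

[[1021, -1533], [1022, -1534]]

tr T = -3 and det T = 2, so the characteristic polynomial is λ² − (-3)λ + (2) with roots -2 and -1.
Eigenvectors give P = [[1, 3], [1, 2]] with P⁻¹ = [[-2, 3], [1, -1]], and T = P·diag(-2, -1)·P⁻¹.
Then T⁹ = P·diag(-512, -1)·P⁻¹ = [[-512, -3], [-512, -2]] · [[-2, 3], [1, -1]] = [[1021, -1533], [1022, -1534]].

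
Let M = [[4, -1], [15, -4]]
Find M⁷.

M² = I (check: tr M = 0 and det M = -1), so M⁷ = M since 7 is odd.

[[4, -1], [15, -4]]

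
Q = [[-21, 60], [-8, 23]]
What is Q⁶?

tr Q = 2 and det Q = -3, so the characteristic polynomial is λ² − (2)λ + (-3) with roots -1 and 3.
Eigenvectors give P = [[3, -5], [1, -2]] with P⁻¹ = [[2, -5], [1, -3]], and Q = P·diag(-1, 3)·P⁻¹.
Then Q⁶ = P·diag(1, 729)·P⁻¹ = [[3, -3645], [1, -1458]] · [[2, -5], [1, -3]] = [[-3639, 10920], [-1456, 4369]].

[[-3639, 10920], [-1456, 4369]]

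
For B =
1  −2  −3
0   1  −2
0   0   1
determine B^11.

[[1, −22, 187], [0, 1, −22], [0, 0, 1]]

B = I + N where N = [[0, −2, −3], [0, 0, −2], [0, 0, 0]] is strictly upper-triangular, so N^3 = 0.
(I + N)^11 = I + 11·N + 55·N^2 = [[1, −22, 187], [0, 1, −22], [0, 0, 1]].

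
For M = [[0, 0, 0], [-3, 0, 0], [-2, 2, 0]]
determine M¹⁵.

M is strictly triangular, hence nilpotent: M³ = 0, so M¹⁵ = 0.

[[0, 0, 0], [0, 0, 0], [0, 0, 0]]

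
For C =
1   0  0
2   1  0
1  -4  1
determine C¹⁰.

C = I + N where N = [[0, 0, 0], [2, 0, 0], [1, -4, 0]] is strictly lower-triangular, so N³ = 0.
(I + N)¹⁰ = I + 10·N + 45·N² = [[1, 0, 0], [20, 1, 0], [-350, -40, 1]].

[[1, 0, 0], [20, 1, 0], [-350, -40, 1]]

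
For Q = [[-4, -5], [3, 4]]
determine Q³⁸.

Q² = I (check: tr Q = 0 and det Q = -1), so Q³⁸ = I since 38 is even.

[[1, 0], [0, 1]]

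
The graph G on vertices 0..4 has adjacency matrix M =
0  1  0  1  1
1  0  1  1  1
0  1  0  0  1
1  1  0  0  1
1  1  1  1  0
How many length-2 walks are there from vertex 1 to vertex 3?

2

The number of length-2 walks from vertex 1 to vertex 3 is entry (1,3) of M^2, where M is the adjacency matrix.
M^2 = [[3, 2, 2, 2, 2], [2, 4, 1, 2, 3], [2, 1, 2, 2, 1], [2, 2, 2, 3, 2], [2, 3, 1, 2, 4]]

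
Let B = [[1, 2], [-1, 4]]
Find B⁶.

[[-601, 1330], [-665, 1394]]

tr B = 5 and det B = 6, so the characteristic polynomial is λ² − (5)λ + (6) with roots 2 and 3.
Eigenvectors give P = [[2, -1], [1, -1]] with P⁻¹ = [[1, -1], [1, -2]], and B = P·diag(2, 3)·P⁻¹.
Then B⁶ = P·diag(64, 729)·P⁻¹ = [[128, -729], [64, -729]] · [[1, -1], [1, -2]] = [[-601, 1330], [-665, 1394]].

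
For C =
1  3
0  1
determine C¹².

[[1, 36], [0, 1]]

C = I + N where N = [[0, 3], [0, 0]] is strictly upper-triangular, so N² = 0.
(I + N)¹² = I + 12·N = [[1, 36], [0, 1]].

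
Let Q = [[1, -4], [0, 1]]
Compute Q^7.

[[1, -28], [0, 1]]

Q = I + N where N = [[0, -4], [0, 0]] is strictly upper-triangular, so N^2 = 0.
(I + N)^7 = I + 7·N = [[1, -28], [0, 1]].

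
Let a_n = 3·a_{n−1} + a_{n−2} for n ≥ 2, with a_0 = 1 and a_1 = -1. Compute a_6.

-251

With companion matrix A = [[3, 1], [1, 0]], [a_n, a_{n−1}]ᵀ = A·[a_{n−1}, a_{n−2}]ᵀ, so [a_6, a_5]ᵀ = A^5·[a_1, a_0]ᵀ.
A^5 = [[360, 109], [109, 33]], giving [a_6, a_5]ᵀ = [[-251], [-76]].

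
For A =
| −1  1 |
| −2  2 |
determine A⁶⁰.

[[−1, 1], [−2, 2]]

A² = A (a projection; rank 1, trace 1), so A⁶⁰ = A.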